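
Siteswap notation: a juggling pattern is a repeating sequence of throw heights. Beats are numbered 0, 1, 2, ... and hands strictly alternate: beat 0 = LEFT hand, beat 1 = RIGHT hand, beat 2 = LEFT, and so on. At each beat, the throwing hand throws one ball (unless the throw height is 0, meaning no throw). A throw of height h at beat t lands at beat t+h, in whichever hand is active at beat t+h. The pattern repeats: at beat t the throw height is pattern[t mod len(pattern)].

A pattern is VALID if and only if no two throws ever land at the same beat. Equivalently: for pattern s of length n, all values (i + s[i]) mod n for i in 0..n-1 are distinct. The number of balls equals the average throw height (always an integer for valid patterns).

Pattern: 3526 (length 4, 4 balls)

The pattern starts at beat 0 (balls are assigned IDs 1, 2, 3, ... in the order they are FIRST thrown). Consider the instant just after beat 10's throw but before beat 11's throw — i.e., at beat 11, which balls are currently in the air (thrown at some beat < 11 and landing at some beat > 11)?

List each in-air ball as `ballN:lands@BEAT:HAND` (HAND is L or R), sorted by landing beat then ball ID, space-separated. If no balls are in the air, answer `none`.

Answer: ball4:lands@12:L ball3:lands@13:R ball1:lands@14:L

Derivation:
Beat 0 (L): throw ball1 h=3 -> lands@3:R; in-air after throw: [b1@3:R]
Beat 1 (R): throw ball2 h=5 -> lands@6:L; in-air after throw: [b1@3:R b2@6:L]
Beat 2 (L): throw ball3 h=2 -> lands@4:L; in-air after throw: [b1@3:R b3@4:L b2@6:L]
Beat 3 (R): throw ball1 h=6 -> lands@9:R; in-air after throw: [b3@4:L b2@6:L b1@9:R]
Beat 4 (L): throw ball3 h=3 -> lands@7:R; in-air after throw: [b2@6:L b3@7:R b1@9:R]
Beat 5 (R): throw ball4 h=5 -> lands@10:L; in-air after throw: [b2@6:L b3@7:R b1@9:R b4@10:L]
Beat 6 (L): throw ball2 h=2 -> lands@8:L; in-air after throw: [b3@7:R b2@8:L b1@9:R b4@10:L]
Beat 7 (R): throw ball3 h=6 -> lands@13:R; in-air after throw: [b2@8:L b1@9:R b4@10:L b3@13:R]
Beat 8 (L): throw ball2 h=3 -> lands@11:R; in-air after throw: [b1@9:R b4@10:L b2@11:R b3@13:R]
Beat 9 (R): throw ball1 h=5 -> lands@14:L; in-air after throw: [b4@10:L b2@11:R b3@13:R b1@14:L]
Beat 10 (L): throw ball4 h=2 -> lands@12:L; in-air after throw: [b2@11:R b4@12:L b3@13:R b1@14:L]
Beat 11 (R): throw ball2 h=6 -> lands@17:R; in-air after throw: [b4@12:L b3@13:R b1@14:L b2@17:R]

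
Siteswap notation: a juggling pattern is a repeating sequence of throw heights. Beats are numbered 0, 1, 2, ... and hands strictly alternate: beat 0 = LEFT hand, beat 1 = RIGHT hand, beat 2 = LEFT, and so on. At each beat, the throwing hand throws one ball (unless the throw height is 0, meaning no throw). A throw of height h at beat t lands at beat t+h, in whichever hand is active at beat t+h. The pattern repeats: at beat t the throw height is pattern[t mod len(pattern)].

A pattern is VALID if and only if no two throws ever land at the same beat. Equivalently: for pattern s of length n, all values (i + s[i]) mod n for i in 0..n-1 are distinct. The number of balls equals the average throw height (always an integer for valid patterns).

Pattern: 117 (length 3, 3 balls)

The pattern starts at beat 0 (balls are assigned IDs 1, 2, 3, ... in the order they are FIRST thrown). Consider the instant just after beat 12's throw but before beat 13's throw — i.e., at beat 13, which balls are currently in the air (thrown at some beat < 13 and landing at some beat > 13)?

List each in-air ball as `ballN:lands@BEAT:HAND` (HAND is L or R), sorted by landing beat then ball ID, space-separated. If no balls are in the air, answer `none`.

Beat 0 (L): throw ball1 h=1 -> lands@1:R; in-air after throw: [b1@1:R]
Beat 1 (R): throw ball1 h=1 -> lands@2:L; in-air after throw: [b1@2:L]
Beat 2 (L): throw ball1 h=7 -> lands@9:R; in-air after throw: [b1@9:R]
Beat 3 (R): throw ball2 h=1 -> lands@4:L; in-air after throw: [b2@4:L b1@9:R]
Beat 4 (L): throw ball2 h=1 -> lands@5:R; in-air after throw: [b2@5:R b1@9:R]
Beat 5 (R): throw ball2 h=7 -> lands@12:L; in-air after throw: [b1@9:R b2@12:L]
Beat 6 (L): throw ball3 h=1 -> lands@7:R; in-air after throw: [b3@7:R b1@9:R b2@12:L]
Beat 7 (R): throw ball3 h=1 -> lands@8:L; in-air after throw: [b3@8:L b1@9:R b2@12:L]
Beat 8 (L): throw ball3 h=7 -> lands@15:R; in-air after throw: [b1@9:R b2@12:L b3@15:R]
Beat 9 (R): throw ball1 h=1 -> lands@10:L; in-air after throw: [b1@10:L b2@12:L b3@15:R]
Beat 10 (L): throw ball1 h=1 -> lands@11:R; in-air after throw: [b1@11:R b2@12:L b3@15:R]
Beat 11 (R): throw ball1 h=7 -> lands@18:L; in-air after throw: [b2@12:L b3@15:R b1@18:L]
Beat 12 (L): throw ball2 h=1 -> lands@13:R; in-air after throw: [b2@13:R b3@15:R b1@18:L]
Beat 13 (R): throw ball2 h=1 -> lands@14:L; in-air after throw: [b2@14:L b3@15:R b1@18:L]

Answer: ball3:lands@15:R ball1:lands@18:L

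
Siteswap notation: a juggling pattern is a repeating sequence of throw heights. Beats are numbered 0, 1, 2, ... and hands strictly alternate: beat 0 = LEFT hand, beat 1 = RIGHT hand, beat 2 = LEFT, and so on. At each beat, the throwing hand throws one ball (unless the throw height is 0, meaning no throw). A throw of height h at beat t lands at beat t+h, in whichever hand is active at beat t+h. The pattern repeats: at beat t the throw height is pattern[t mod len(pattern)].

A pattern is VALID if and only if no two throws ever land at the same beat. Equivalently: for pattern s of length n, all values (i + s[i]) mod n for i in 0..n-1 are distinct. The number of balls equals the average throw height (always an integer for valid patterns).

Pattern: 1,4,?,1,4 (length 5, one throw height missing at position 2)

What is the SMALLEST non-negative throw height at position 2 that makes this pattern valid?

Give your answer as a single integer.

Answer: 0

Derivation:
i=0: (0 + 1) mod 5 = 1
i=1: (1 + 4) mod 5 = 0
i=2: s[i]=? (unknown)
i=3: (3 + 1) mod 5 = 4
i=4: (4 + 4) mod 5 = 3
Known residues: [0, 1, 3, 4]; need a permutation of 0..4, so missing residue r = 2
Need (2 + s) mod 5 = 2; smallest s = (2 - 2) mod 5 = 0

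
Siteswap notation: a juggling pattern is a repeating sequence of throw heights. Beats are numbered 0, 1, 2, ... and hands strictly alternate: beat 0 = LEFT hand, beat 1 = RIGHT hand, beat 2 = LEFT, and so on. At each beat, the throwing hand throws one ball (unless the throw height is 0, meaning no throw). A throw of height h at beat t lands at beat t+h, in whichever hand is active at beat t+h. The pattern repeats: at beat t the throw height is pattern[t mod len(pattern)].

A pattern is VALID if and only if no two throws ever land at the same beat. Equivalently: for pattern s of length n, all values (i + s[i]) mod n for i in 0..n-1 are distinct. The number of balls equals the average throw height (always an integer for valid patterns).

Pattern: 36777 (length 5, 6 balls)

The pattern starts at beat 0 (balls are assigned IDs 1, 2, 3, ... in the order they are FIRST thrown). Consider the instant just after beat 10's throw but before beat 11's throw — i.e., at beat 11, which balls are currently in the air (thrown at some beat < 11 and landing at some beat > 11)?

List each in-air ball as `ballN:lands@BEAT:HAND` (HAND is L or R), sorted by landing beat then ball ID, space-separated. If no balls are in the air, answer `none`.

Beat 0 (L): throw ball1 h=3 -> lands@3:R; in-air after throw: [b1@3:R]
Beat 1 (R): throw ball2 h=6 -> lands@7:R; in-air after throw: [b1@3:R b2@7:R]
Beat 2 (L): throw ball3 h=7 -> lands@9:R; in-air after throw: [b1@3:R b2@7:R b3@9:R]
Beat 3 (R): throw ball1 h=7 -> lands@10:L; in-air after throw: [b2@7:R b3@9:R b1@10:L]
Beat 4 (L): throw ball4 h=7 -> lands@11:R; in-air after throw: [b2@7:R b3@9:R b1@10:L b4@11:R]
Beat 5 (R): throw ball5 h=3 -> lands@8:L; in-air after throw: [b2@7:R b5@8:L b3@9:R b1@10:L b4@11:R]
Beat 6 (L): throw ball6 h=6 -> lands@12:L; in-air after throw: [b2@7:R b5@8:L b3@9:R b1@10:L b4@11:R b6@12:L]
Beat 7 (R): throw ball2 h=7 -> lands@14:L; in-air after throw: [b5@8:L b3@9:R b1@10:L b4@11:R b6@12:L b2@14:L]
Beat 8 (L): throw ball5 h=7 -> lands@15:R; in-air after throw: [b3@9:R b1@10:L b4@11:R b6@12:L b2@14:L b5@15:R]
Beat 9 (R): throw ball3 h=7 -> lands@16:L; in-air after throw: [b1@10:L b4@11:R b6@12:L b2@14:L b5@15:R b3@16:L]
Beat 10 (L): throw ball1 h=3 -> lands@13:R; in-air after throw: [b4@11:R b6@12:L b1@13:R b2@14:L b5@15:R b3@16:L]
Beat 11 (R): throw ball4 h=6 -> lands@17:R; in-air after throw: [b6@12:L b1@13:R b2@14:L b5@15:R b3@16:L b4@17:R]

Answer: ball6:lands@12:L ball1:lands@13:R ball2:lands@14:L ball5:lands@15:R ball3:lands@16:L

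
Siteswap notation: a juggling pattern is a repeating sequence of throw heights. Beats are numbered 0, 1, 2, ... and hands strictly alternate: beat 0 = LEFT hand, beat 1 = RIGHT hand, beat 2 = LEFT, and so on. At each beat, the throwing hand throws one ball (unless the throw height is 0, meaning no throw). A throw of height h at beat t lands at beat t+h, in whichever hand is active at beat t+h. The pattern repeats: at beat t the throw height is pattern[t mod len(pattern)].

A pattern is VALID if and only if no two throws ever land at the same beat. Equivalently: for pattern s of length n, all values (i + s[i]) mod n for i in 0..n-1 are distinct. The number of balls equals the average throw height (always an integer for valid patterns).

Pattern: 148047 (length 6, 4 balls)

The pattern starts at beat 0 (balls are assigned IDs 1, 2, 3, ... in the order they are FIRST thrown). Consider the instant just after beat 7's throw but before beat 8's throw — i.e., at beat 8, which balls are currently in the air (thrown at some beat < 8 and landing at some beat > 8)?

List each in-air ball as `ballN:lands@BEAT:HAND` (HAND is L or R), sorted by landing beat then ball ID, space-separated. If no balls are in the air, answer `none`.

Beat 0 (L): throw ball1 h=1 -> lands@1:R; in-air after throw: [b1@1:R]
Beat 1 (R): throw ball1 h=4 -> lands@5:R; in-air after throw: [b1@5:R]
Beat 2 (L): throw ball2 h=8 -> lands@10:L; in-air after throw: [b1@5:R b2@10:L]
Beat 4 (L): throw ball3 h=4 -> lands@8:L; in-air after throw: [b1@5:R b3@8:L b2@10:L]
Beat 5 (R): throw ball1 h=7 -> lands@12:L; in-air after throw: [b3@8:L b2@10:L b1@12:L]
Beat 6 (L): throw ball4 h=1 -> lands@7:R; in-air after throw: [b4@7:R b3@8:L b2@10:L b1@12:L]
Beat 7 (R): throw ball4 h=4 -> lands@11:R; in-air after throw: [b3@8:L b2@10:L b4@11:R b1@12:L]
Beat 8 (L): throw ball3 h=8 -> lands@16:L; in-air after throw: [b2@10:L b4@11:R b1@12:L b3@16:L]

Answer: ball2:lands@10:L ball4:lands@11:R ball1:lands@12:L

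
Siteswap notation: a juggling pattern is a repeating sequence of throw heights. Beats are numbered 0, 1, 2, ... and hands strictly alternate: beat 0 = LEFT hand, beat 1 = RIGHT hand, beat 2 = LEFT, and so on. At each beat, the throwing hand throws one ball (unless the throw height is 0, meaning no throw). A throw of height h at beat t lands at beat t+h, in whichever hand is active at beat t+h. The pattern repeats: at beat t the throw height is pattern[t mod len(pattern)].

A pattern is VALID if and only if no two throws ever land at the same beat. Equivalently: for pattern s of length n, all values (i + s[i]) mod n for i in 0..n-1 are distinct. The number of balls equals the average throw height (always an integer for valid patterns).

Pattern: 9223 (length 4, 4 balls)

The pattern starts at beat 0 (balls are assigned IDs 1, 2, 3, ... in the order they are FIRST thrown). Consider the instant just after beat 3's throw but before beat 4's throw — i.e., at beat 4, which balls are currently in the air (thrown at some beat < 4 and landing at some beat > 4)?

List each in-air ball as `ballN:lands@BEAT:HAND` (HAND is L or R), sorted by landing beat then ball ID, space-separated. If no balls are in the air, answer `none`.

Answer: ball2:lands@6:L ball1:lands@9:R

Derivation:
Beat 0 (L): throw ball1 h=9 -> lands@9:R; in-air after throw: [b1@9:R]
Beat 1 (R): throw ball2 h=2 -> lands@3:R; in-air after throw: [b2@3:R b1@9:R]
Beat 2 (L): throw ball3 h=2 -> lands@4:L; in-air after throw: [b2@3:R b3@4:L b1@9:R]
Beat 3 (R): throw ball2 h=3 -> lands@6:L; in-air after throw: [b3@4:L b2@6:L b1@9:R]
Beat 4 (L): throw ball3 h=9 -> lands@13:R; in-air after throw: [b2@6:L b1@9:R b3@13:R]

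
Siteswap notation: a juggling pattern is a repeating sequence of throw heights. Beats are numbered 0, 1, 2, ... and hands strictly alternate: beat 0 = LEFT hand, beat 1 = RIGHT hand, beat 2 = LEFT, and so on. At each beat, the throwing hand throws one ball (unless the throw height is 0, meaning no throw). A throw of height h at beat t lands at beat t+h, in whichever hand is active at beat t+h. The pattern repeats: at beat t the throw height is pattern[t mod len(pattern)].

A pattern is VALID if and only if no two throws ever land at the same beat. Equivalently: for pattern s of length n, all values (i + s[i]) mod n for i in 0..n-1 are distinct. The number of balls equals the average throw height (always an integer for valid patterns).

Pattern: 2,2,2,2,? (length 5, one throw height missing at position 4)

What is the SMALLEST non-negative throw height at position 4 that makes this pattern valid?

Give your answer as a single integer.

i=0: (0 + 2) mod 5 = 2
i=1: (1 + 2) mod 5 = 3
i=2: (2 + 2) mod 5 = 4
i=3: (3 + 2) mod 5 = 0
i=4: s[i]=? (unknown)
Known residues: [0, 2, 3, 4]; need a permutation of 0..4, so missing residue r = 1
Need (4 + s) mod 5 = 1; smallest s = (1 - 4) mod 5 = 2

Answer: 2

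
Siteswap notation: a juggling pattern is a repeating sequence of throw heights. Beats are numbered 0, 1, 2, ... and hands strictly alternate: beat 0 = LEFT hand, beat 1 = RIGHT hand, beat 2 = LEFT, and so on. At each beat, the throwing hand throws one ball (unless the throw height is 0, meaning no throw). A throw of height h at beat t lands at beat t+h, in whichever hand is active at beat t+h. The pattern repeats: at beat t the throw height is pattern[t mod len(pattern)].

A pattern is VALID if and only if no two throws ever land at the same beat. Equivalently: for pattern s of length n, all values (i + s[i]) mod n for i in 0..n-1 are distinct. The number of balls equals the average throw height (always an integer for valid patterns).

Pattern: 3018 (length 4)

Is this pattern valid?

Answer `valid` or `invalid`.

Answer: invalid

Derivation:
i=0: (i + s[i]) mod n = (0 + 3) mod 4 = 3
i=1: (i + s[i]) mod n = (1 + 0) mod 4 = 1
i=2: (i + s[i]) mod n = (2 + 1) mod 4 = 3
i=3: (i + s[i]) mod n = (3 + 8) mod 4 = 3
Residues: [3, 1, 3, 3], distinct: False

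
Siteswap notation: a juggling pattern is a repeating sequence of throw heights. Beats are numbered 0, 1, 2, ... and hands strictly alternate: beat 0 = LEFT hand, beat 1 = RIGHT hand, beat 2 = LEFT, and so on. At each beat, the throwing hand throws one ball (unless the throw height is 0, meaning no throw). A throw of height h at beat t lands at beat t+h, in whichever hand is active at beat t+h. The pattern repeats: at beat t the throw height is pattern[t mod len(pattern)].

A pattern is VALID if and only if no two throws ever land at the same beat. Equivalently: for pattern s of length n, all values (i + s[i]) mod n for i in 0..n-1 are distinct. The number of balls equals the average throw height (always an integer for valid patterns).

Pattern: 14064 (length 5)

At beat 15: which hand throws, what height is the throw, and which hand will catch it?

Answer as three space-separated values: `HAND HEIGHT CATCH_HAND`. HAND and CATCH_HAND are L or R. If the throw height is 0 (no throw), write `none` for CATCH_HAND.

Answer: R 1 L

Derivation:
Beat 15: 15 mod 2 = 1, so hand = R
Throw height = pattern[15 mod 5] = pattern[0] = 1
Lands at beat 15+1=16, 16 mod 2 = 0, so catch hand = L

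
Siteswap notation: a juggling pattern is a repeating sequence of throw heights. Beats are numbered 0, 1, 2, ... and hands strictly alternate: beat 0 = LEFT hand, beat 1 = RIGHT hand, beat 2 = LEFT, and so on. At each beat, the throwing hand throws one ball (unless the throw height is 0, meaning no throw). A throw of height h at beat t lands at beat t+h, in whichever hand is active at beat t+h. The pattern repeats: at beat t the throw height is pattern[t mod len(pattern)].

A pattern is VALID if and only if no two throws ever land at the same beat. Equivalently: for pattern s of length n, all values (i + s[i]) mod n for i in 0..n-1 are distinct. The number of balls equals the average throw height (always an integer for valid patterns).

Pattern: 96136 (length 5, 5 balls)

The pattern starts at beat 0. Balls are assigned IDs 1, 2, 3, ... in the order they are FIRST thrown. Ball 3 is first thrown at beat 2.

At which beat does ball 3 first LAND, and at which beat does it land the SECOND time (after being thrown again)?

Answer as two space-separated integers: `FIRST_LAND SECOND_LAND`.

Beat 0 (L): throw ball1 h=9 -> lands@9:R; in-air after throw: [b1@9:R]
Beat 1 (R): throw ball2 h=6 -> lands@7:R; in-air after throw: [b2@7:R b1@9:R]
Beat 2 (L): throw ball3 h=1 -> lands@3:R; in-air after throw: [b3@3:R b2@7:R b1@9:R]
Beat 3 (R): throw ball3 h=3 -> lands@6:L; in-air after throw: [b3@6:L b2@7:R b1@9:R]
Beat 4 (L): throw ball4 h=6 -> lands@10:L; in-air after throw: [b3@6:L b2@7:R b1@9:R b4@10:L]
Beat 5 (R): throw ball5 h=9 -> lands@14:L; in-air after throw: [b3@6:L b2@7:R b1@9:R b4@10:L b5@14:L]
Beat 6 (L): throw ball3 h=6 -> lands@12:L; in-air after throw: [b2@7:R b1@9:R b4@10:L b3@12:L b5@14:L]
Ball 3: thrown@2 h=1 -> first land @3; rethrown@3 h=3 -> second land @6

Answer: 3 6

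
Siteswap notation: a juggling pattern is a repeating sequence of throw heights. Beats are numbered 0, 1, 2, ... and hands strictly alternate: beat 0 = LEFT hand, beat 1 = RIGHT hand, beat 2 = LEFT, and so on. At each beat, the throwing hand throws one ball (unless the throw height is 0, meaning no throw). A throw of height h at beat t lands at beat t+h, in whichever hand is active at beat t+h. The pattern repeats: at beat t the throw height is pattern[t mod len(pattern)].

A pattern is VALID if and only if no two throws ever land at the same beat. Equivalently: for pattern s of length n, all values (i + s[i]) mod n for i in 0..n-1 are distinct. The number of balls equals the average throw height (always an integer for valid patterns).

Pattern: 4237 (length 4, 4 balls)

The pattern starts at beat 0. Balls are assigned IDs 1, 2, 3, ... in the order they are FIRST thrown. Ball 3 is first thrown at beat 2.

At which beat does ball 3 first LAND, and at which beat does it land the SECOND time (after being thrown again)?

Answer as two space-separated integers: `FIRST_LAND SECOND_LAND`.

Beat 0 (L): throw ball1 h=4 -> lands@4:L; in-air after throw: [b1@4:L]
Beat 1 (R): throw ball2 h=2 -> lands@3:R; in-air after throw: [b2@3:R b1@4:L]
Beat 2 (L): throw ball3 h=3 -> lands@5:R; in-air after throw: [b2@3:R b1@4:L b3@5:R]
Beat 3 (R): throw ball2 h=7 -> lands@10:L; in-air after throw: [b1@4:L b3@5:R b2@10:L]
Beat 4 (L): throw ball1 h=4 -> lands@8:L; in-air after throw: [b3@5:R b1@8:L b2@10:L]
Beat 5 (R): throw ball3 h=2 -> lands@7:R; in-air after throw: [b3@7:R b1@8:L b2@10:L]
Beat 6 (L): throw ball4 h=3 -> lands@9:R; in-air after throw: [b3@7:R b1@8:L b4@9:R b2@10:L]
Beat 7 (R): throw ball3 h=7 -> lands@14:L; in-air after throw: [b1@8:L b4@9:R b2@10:L b3@14:L]
Ball 3: thrown@2 h=3 -> first land @5; rethrown@5 h=2 -> second land @7

Answer: 5 7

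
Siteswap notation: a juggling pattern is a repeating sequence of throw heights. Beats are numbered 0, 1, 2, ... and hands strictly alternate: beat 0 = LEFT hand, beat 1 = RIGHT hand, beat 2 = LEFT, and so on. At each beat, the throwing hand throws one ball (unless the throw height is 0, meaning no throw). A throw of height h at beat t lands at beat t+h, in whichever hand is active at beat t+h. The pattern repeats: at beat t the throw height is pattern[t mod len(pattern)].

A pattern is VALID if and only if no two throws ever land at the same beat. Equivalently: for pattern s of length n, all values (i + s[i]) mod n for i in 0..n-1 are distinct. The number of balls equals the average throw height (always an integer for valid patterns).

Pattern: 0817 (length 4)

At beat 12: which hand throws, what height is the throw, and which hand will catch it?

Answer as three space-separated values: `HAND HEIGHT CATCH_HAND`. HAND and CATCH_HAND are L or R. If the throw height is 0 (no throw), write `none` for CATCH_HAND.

Beat 12: 12 mod 2 = 0, so hand = L
Throw height = pattern[12 mod 4] = pattern[0] = 0

Answer: L 0 none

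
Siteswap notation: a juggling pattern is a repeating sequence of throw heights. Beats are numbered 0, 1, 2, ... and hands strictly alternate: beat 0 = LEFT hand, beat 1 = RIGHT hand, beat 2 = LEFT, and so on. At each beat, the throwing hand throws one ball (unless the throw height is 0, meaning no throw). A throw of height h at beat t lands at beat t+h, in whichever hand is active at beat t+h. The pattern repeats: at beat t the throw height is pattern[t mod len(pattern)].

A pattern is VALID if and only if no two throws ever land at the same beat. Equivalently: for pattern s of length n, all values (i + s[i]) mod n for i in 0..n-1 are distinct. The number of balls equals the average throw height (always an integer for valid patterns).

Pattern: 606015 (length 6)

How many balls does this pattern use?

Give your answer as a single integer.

Answer: 3

Derivation:
Pattern = [6, 0, 6, 0, 1, 5], length n = 6
  position 0: throw height = 6, running sum = 6
  position 1: throw height = 0, running sum = 6
  position 2: throw height = 6, running sum = 12
  position 3: throw height = 0, running sum = 12
  position 4: throw height = 1, running sum = 13
  position 5: throw height = 5, running sum = 18
Total sum = 18; balls = sum / n = 18 / 6 = 3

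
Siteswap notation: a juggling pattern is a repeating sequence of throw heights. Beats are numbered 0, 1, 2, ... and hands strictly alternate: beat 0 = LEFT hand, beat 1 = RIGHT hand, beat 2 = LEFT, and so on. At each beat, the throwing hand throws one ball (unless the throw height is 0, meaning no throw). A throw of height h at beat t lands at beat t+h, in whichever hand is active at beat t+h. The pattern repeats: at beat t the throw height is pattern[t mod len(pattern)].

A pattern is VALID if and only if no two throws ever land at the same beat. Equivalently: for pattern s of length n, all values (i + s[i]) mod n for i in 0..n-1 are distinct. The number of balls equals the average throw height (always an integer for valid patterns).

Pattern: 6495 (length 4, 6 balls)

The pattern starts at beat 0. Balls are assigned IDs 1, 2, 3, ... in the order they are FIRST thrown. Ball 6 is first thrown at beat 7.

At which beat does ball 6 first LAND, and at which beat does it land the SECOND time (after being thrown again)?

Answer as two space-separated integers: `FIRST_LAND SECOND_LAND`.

Answer: 12 18

Derivation:
Beat 0 (L): throw ball1 h=6 -> lands@6:L; in-air after throw: [b1@6:L]
Beat 1 (R): throw ball2 h=4 -> lands@5:R; in-air after throw: [b2@5:R b1@6:L]
Beat 2 (L): throw ball3 h=9 -> lands@11:R; in-air after throw: [b2@5:R b1@6:L b3@11:R]
Beat 3 (R): throw ball4 h=5 -> lands@8:L; in-air after throw: [b2@5:R b1@6:L b4@8:L b3@11:R]
Beat 4 (L): throw ball5 h=6 -> lands@10:L; in-air after throw: [b2@5:R b1@6:L b4@8:L b5@10:L b3@11:R]
Beat 5 (R): throw ball2 h=4 -> lands@9:R; in-air after throw: [b1@6:L b4@8:L b2@9:R b5@10:L b3@11:R]
Beat 6 (L): throw ball1 h=9 -> lands@15:R; in-air after throw: [b4@8:L b2@9:R b5@10:L b3@11:R b1@15:R]
Beat 7 (R): throw ball6 h=5 -> lands@12:L; in-air after throw: [b4@8:L b2@9:R b5@10:L b3@11:R b6@12:L b1@15:R]
Beat 8 (L): throw ball4 h=6 -> lands@14:L; in-air after throw: [b2@9:R b5@10:L b3@11:R b6@12:L b4@14:L b1@15:R]
Beat 9 (R): throw ball2 h=4 -> lands@13:R; in-air after throw: [b5@10:L b3@11:R b6@12:L b2@13:R b4@14:L b1@15:R]
Beat 10 (L): throw ball5 h=9 -> lands@19:R; in-air after throw: [b3@11:R b6@12:L b2@13:R b4@14:L b1@15:R b5@19:R]
Beat 11 (R): throw ball3 h=5 -> lands@16:L; in-air after throw: [b6@12:L b2@13:R b4@14:L b1@15:R b3@16:L b5@19:R]
Beat 12 (L): throw ball6 h=6 -> lands@18:L; in-air after throw: [b2@13:R b4@14:L b1@15:R b3@16:L b6@18:L b5@19:R]
Beat 13 (R): throw ball2 h=4 -> lands@17:R; in-air after throw: [b4@14:L b1@15:R b3@16:L b2@17:R b6@18:L b5@19:R]
Beat 14 (L): throw ball4 h=9 -> lands@23:R; in-air after throw: [b1@15:R b3@16:L b2@17:R b6@18:L b5@19:R b4@23:R]
Beat 15 (R): throw ball1 h=5 -> lands@20:L; in-air after throw: [b3@16:L b2@17:R b6@18:L b5@19:R b1@20:L b4@23:R]
Beat 16 (L): throw ball3 h=6 -> lands@22:L; in-air after throw: [b2@17:R b6@18:L b5@19:R b1@20:L b3@22:L b4@23:R]
Beat 17 (R): throw ball2 h=4 -> lands@21:R; in-air after throw: [b6@18:L b5@19:R b1@20:L b2@21:R b3@22:L b4@23:R]
Beat 18 (L): throw ball6 h=9 -> lands@27:R; in-air after throw: [b5@19:R b1@20:L b2@21:R b3@22:L b4@23:R b6@27:R]
Ball 6: thrown@7 h=5 -> first land @12; rethrown@12 h=6 -> second land @18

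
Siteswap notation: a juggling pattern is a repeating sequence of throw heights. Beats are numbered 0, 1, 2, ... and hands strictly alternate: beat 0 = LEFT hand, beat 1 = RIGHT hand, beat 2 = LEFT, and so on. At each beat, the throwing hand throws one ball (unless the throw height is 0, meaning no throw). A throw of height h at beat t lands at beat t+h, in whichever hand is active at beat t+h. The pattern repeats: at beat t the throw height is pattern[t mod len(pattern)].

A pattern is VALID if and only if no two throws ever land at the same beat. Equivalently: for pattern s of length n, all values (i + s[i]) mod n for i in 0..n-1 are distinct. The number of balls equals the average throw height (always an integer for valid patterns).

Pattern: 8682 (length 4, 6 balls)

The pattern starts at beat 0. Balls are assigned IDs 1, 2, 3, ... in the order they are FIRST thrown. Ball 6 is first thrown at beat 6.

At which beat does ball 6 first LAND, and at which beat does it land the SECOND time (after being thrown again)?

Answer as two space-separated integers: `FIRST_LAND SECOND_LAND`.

Beat 0 (L): throw ball1 h=8 -> lands@8:L; in-air after throw: [b1@8:L]
Beat 1 (R): throw ball2 h=6 -> lands@7:R; in-air after throw: [b2@7:R b1@8:L]
Beat 2 (L): throw ball3 h=8 -> lands@10:L; in-air after throw: [b2@7:R b1@8:L b3@10:L]
Beat 3 (R): throw ball4 h=2 -> lands@5:R; in-air after throw: [b4@5:R b2@7:R b1@8:L b3@10:L]
Beat 4 (L): throw ball5 h=8 -> lands@12:L; in-air after throw: [b4@5:R b2@7:R b1@8:L b3@10:L b5@12:L]
Beat 5 (R): throw ball4 h=6 -> lands@11:R; in-air after throw: [b2@7:R b1@8:L b3@10:L b4@11:R b5@12:L]
Beat 6 (L): throw ball6 h=8 -> lands@14:L; in-air after throw: [b2@7:R b1@8:L b3@10:L b4@11:R b5@12:L b6@14:L]
Beat 7 (R): throw ball2 h=2 -> lands@9:R; in-air after throw: [b1@8:L b2@9:R b3@10:L b4@11:R b5@12:L b6@14:L]
Beat 8 (L): throw ball1 h=8 -> lands@16:L; in-air after throw: [b2@9:R b3@10:L b4@11:R b5@12:L b6@14:L b1@16:L]
Beat 9 (R): throw ball2 h=6 -> lands@15:R; in-air after throw: [b3@10:L b4@11:R b5@12:L b6@14:L b2@15:R b1@16:L]
Beat 10 (L): throw ball3 h=8 -> lands@18:L; in-air after throw: [b4@11:R b5@12:L b6@14:L b2@15:R b1@16:L b3@18:L]
Beat 11 (R): throw ball4 h=2 -> lands@13:R; in-air after throw: [b5@12:L b4@13:R b6@14:L b2@15:R b1@16:L b3@18:L]
Beat 12 (L): throw ball5 h=8 -> lands@20:L; in-air after throw: [b4@13:R b6@14:L b2@15:R b1@16:L b3@18:L b5@20:L]
Beat 13 (R): throw ball4 h=6 -> lands@19:R; in-air after throw: [b6@14:L b2@15:R b1@16:L b3@18:L b4@19:R b5@20:L]
Beat 14 (L): throw ball6 h=8 -> lands@22:L; in-air after throw: [b2@15:R b1@16:L b3@18:L b4@19:R b5@20:L b6@22:L]
Beat 15 (R): throw ball2 h=2 -> lands@17:R; in-air after throw: [b1@16:L b2@17:R b3@18:L b4@19:R b5@20:L b6@22:L]
Beat 16 (L): throw ball1 h=8 -> lands@24:L; in-air after throw: [b2@17:R b3@18:L b4@19:R b5@20:L b6@22:L b1@24:L]
Beat 17 (R): throw ball2 h=6 -> lands@23:R; in-air after throw: [b3@18:L b4@19:R b5@20:L b6@22:L b2@23:R b1@24:L]
Beat 18 (L): throw ball3 h=8 -> lands@26:L; in-air after throw: [b4@19:R b5@20:L b6@22:L b2@23:R b1@24:L b3@26:L]
Beat 19 (R): throw ball4 h=2 -> lands@21:R; in-air after throw: [b5@20:L b4@21:R b6@22:L b2@23:R b1@24:L b3@26:L]
Beat 20 (L): throw ball5 h=8 -> lands@28:L; in-air after throw: [b4@21:R b6@22:L b2@23:R b1@24:L b3@26:L b5@28:L]
Beat 21 (R): throw ball4 h=6 -> lands@27:R; in-air after throw: [b6@22:L b2@23:R b1@24:L b3@26:L b4@27:R b5@28:L]
Beat 22 (L): throw ball6 h=8 -> lands@30:L; in-air after throw: [b2@23:R b1@24:L b3@26:L b4@27:R b5@28:L b6@30:L]
Ball 6: thrown@6 h=8 -> first land @14; rethrown@14 h=8 -> second land @22

Answer: 14 22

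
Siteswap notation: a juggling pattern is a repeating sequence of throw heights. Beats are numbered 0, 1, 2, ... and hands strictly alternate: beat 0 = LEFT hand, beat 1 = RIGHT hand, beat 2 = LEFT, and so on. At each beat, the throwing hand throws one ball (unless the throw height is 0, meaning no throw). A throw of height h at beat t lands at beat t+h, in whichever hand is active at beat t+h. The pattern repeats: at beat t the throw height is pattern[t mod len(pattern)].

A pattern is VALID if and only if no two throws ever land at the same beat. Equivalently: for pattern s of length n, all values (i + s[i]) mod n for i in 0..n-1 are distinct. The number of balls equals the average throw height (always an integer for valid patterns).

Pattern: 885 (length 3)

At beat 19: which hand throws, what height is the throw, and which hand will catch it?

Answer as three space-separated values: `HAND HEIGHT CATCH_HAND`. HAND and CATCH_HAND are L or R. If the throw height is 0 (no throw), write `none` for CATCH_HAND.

Beat 19: 19 mod 2 = 1, so hand = R
Throw height = pattern[19 mod 3] = pattern[1] = 8
Lands at beat 19+8=27, 27 mod 2 = 1, so catch hand = R

Answer: R 8 R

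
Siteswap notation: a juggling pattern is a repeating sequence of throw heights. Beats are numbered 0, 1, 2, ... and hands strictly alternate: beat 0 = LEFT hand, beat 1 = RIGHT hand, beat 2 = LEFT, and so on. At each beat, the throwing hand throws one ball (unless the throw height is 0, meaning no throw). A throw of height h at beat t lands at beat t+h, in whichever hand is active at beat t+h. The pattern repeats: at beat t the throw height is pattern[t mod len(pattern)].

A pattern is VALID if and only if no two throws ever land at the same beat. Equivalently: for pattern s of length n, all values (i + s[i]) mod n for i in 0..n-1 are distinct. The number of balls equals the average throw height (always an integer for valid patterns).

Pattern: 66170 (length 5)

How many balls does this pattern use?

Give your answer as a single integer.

Answer: 4

Derivation:
Pattern = [6, 6, 1, 7, 0], length n = 5
  position 0: throw height = 6, running sum = 6
  position 1: throw height = 6, running sum = 12
  position 2: throw height = 1, running sum = 13
  position 3: throw height = 7, running sum = 20
  position 4: throw height = 0, running sum = 20
Total sum = 20; balls = sum / n = 20 / 5 = 4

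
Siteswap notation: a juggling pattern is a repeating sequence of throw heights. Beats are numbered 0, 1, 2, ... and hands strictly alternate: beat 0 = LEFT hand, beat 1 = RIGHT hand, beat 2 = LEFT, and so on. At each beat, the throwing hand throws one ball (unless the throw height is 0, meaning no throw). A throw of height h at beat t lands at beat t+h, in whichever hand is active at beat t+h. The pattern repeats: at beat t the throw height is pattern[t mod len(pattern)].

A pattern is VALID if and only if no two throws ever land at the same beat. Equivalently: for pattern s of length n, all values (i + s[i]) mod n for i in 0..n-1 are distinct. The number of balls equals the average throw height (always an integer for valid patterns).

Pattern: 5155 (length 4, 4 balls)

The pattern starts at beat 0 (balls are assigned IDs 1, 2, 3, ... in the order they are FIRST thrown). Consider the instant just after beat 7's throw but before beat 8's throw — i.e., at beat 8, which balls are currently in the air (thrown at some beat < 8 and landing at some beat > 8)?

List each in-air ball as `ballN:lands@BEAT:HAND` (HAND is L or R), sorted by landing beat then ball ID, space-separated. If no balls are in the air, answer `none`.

Beat 0 (L): throw ball1 h=5 -> lands@5:R; in-air after throw: [b1@5:R]
Beat 1 (R): throw ball2 h=1 -> lands@2:L; in-air after throw: [b2@2:L b1@5:R]
Beat 2 (L): throw ball2 h=5 -> lands@7:R; in-air after throw: [b1@5:R b2@7:R]
Beat 3 (R): throw ball3 h=5 -> lands@8:L; in-air after throw: [b1@5:R b2@7:R b3@8:L]
Beat 4 (L): throw ball4 h=5 -> lands@9:R; in-air after throw: [b1@5:R b2@7:R b3@8:L b4@9:R]
Beat 5 (R): throw ball1 h=1 -> lands@6:L; in-air after throw: [b1@6:L b2@7:R b3@8:L b4@9:R]
Beat 6 (L): throw ball1 h=5 -> lands@11:R; in-air after throw: [b2@7:R b3@8:L b4@9:R b1@11:R]
Beat 7 (R): throw ball2 h=5 -> lands@12:L; in-air after throw: [b3@8:L b4@9:R b1@11:R b2@12:L]
Beat 8 (L): throw ball3 h=5 -> lands@13:R; in-air after throw: [b4@9:R b1@11:R b2@12:L b3@13:R]

Answer: ball4:lands@9:R ball1:lands@11:R ball2:lands@12:L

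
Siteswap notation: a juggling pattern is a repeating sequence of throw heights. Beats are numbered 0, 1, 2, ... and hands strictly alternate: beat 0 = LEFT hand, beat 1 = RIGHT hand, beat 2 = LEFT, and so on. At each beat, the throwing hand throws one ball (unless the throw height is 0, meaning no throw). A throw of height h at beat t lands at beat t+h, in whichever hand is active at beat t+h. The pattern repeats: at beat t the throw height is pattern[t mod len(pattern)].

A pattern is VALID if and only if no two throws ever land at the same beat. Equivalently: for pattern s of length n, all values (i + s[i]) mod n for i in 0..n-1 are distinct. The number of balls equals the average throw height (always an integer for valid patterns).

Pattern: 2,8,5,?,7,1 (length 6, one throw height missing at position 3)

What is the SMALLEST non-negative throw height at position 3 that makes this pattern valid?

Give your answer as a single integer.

Answer: 1

Derivation:
i=0: (0 + 2) mod 6 = 2
i=1: (1 + 8) mod 6 = 3
i=2: (2 + 5) mod 6 = 1
i=3: s[i]=? (unknown)
i=4: (4 + 7) mod 6 = 5
i=5: (5 + 1) mod 6 = 0
Known residues: [0, 1, 2, 3, 5]; need a permutation of 0..5, so missing residue r = 4
Need (3 + s) mod 6 = 4; smallest s = (4 - 3) mod 6 = 1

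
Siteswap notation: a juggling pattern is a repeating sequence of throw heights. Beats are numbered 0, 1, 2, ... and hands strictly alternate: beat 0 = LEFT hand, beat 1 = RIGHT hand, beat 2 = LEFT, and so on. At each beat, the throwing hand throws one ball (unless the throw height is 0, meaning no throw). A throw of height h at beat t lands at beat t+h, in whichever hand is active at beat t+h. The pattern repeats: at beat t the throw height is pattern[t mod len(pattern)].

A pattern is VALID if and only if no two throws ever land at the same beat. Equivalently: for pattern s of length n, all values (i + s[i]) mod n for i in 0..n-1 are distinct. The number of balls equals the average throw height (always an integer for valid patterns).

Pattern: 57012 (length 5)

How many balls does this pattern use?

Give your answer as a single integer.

Answer: 3

Derivation:
Pattern = [5, 7, 0, 1, 2], length n = 5
  position 0: throw height = 5, running sum = 5
  position 1: throw height = 7, running sum = 12
  position 2: throw height = 0, running sum = 12
  position 3: throw height = 1, running sum = 13
  position 4: throw height = 2, running sum = 15
Total sum = 15; balls = sum / n = 15 / 5 = 3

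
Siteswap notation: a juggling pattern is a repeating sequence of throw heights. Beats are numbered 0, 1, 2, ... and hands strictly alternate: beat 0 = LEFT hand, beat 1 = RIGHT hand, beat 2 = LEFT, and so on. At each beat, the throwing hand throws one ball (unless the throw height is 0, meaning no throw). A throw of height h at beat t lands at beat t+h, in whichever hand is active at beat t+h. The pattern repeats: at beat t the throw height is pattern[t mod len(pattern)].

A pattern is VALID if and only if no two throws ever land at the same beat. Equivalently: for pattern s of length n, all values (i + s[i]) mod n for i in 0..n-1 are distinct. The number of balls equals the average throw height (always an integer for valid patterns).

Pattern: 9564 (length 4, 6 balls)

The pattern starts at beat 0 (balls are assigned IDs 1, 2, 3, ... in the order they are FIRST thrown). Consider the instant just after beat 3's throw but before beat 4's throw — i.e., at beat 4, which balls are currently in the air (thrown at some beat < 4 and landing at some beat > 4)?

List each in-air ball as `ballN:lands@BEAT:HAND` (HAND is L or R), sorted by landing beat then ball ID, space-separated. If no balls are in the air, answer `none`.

Answer: ball2:lands@6:L ball4:lands@7:R ball3:lands@8:L ball1:lands@9:R

Derivation:
Beat 0 (L): throw ball1 h=9 -> lands@9:R; in-air after throw: [b1@9:R]
Beat 1 (R): throw ball2 h=5 -> lands@6:L; in-air after throw: [b2@6:L b1@9:R]
Beat 2 (L): throw ball3 h=6 -> lands@8:L; in-air after throw: [b2@6:L b3@8:L b1@9:R]
Beat 3 (R): throw ball4 h=4 -> lands@7:R; in-air after throw: [b2@6:L b4@7:R b3@8:L b1@9:R]
Beat 4 (L): throw ball5 h=9 -> lands@13:R; in-air after throw: [b2@6:L b4@7:R b3@8:L b1@9:R b5@13:R]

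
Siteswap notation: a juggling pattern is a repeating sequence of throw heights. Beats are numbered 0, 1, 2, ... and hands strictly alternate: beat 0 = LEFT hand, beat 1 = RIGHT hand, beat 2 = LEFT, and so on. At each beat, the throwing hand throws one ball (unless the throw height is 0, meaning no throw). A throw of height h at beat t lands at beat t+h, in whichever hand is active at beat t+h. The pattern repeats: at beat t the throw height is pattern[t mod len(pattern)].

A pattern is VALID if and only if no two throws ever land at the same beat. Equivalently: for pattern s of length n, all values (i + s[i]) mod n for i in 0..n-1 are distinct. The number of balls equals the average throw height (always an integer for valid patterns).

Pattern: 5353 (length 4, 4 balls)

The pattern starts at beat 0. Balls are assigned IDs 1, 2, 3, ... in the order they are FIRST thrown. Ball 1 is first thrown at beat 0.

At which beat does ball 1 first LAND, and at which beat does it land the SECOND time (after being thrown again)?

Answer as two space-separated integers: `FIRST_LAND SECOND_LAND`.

Beat 0 (L): throw ball1 h=5 -> lands@5:R; in-air after throw: [b1@5:R]
Beat 1 (R): throw ball2 h=3 -> lands@4:L; in-air after throw: [b2@4:L b1@5:R]
Beat 2 (L): throw ball3 h=5 -> lands@7:R; in-air after throw: [b2@4:L b1@5:R b3@7:R]
Beat 3 (R): throw ball4 h=3 -> lands@6:L; in-air after throw: [b2@4:L b1@5:R b4@6:L b3@7:R]
Beat 4 (L): throw ball2 h=5 -> lands@9:R; in-air after throw: [b1@5:R b4@6:L b3@7:R b2@9:R]
Beat 5 (R): throw ball1 h=3 -> lands@8:L; in-air after throw: [b4@6:L b3@7:R b1@8:L b2@9:R]
Beat 6 (L): throw ball4 h=5 -> lands@11:R; in-air after throw: [b3@7:R b1@8:L b2@9:R b4@11:R]
Beat 7 (R): throw ball3 h=3 -> lands@10:L; in-air after throw: [b1@8:L b2@9:R b3@10:L b4@11:R]
Beat 8 (L): throw ball1 h=5 -> lands@13:R; in-air after throw: [b2@9:R b3@10:L b4@11:R b1@13:R]
Ball 1: thrown@0 h=5 -> first land @5; rethrown@5 h=3 -> second land @8

Answer: 5 8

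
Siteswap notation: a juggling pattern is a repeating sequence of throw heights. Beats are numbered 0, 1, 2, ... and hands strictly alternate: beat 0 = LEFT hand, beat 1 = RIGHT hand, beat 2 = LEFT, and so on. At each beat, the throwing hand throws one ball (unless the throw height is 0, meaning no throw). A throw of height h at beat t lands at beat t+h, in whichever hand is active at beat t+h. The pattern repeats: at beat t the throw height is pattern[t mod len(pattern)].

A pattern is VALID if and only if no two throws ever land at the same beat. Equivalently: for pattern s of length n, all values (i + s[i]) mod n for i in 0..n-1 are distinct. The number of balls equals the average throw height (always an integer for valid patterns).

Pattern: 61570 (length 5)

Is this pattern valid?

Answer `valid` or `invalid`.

Answer: invalid

Derivation:
i=0: (i + s[i]) mod n = (0 + 6) mod 5 = 1
i=1: (i + s[i]) mod n = (1 + 1) mod 5 = 2
i=2: (i + s[i]) mod n = (2 + 5) mod 5 = 2
i=3: (i + s[i]) mod n = (3 + 7) mod 5 = 0
i=4: (i + s[i]) mod n = (4 + 0) mod 5 = 4
Residues: [1, 2, 2, 0, 4], distinct: False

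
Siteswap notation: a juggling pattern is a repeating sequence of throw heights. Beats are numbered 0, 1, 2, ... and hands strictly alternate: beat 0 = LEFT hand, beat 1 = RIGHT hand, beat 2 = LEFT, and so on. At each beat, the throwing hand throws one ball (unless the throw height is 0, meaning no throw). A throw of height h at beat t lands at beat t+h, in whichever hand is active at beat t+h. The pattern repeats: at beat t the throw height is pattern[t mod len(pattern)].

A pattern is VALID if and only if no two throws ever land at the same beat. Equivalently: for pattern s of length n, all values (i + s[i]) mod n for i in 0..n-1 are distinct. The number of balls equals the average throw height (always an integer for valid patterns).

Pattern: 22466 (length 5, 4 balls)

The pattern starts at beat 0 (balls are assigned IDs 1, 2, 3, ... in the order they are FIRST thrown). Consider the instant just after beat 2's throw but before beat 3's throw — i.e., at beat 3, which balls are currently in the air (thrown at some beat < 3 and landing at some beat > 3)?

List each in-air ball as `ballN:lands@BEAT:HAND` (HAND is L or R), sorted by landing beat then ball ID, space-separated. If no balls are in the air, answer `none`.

Beat 0 (L): throw ball1 h=2 -> lands@2:L; in-air after throw: [b1@2:L]
Beat 1 (R): throw ball2 h=2 -> lands@3:R; in-air after throw: [b1@2:L b2@3:R]
Beat 2 (L): throw ball1 h=4 -> lands@6:L; in-air after throw: [b2@3:R b1@6:L]
Beat 3 (R): throw ball2 h=6 -> lands@9:R; in-air after throw: [b1@6:L b2@9:R]

Answer: ball1:lands@6:L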